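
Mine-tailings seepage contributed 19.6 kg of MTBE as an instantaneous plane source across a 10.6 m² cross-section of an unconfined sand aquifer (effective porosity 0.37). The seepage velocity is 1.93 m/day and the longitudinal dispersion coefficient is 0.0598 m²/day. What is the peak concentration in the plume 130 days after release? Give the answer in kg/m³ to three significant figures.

The peak of an instantaneous 1D plume sits at x = vt; there the Gaussian factor is 1 and C_max = M/(n_e·A·√(4πDt)), where n_e·A is the pore area the mass is dissolved in.
√(4πDt) = √(4π × 0.0598 × 130) = 9.884 m, so C_max = 19.6/(0.37 × 10.6 × 9.884) = 0.506 kg/m³.

0.506 kg/m³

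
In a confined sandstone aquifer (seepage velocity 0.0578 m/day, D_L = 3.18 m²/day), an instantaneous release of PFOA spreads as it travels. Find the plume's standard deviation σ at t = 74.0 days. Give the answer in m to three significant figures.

Dispersive spreading gives a Gaussian with σ² = 2Dt; advection only shifts the center.
σ = √(2 × 3.18 × 74.0) = 21.7 m.

21.7 m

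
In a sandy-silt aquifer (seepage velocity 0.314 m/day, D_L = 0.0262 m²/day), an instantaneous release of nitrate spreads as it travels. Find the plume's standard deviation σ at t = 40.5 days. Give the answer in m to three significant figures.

Dispersive spreading gives a Gaussian with σ² = 2Dt; advection only shifts the center.
σ = √(2 × 0.0262 × 40.5) = 1.46 m.

1.46 m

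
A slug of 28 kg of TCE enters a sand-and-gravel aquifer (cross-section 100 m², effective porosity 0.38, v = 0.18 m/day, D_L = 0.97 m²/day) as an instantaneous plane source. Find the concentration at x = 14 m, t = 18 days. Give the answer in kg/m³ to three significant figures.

For an instantaneous plane source, C(x,t) = M/(n_e·A·√(4πDt)) · exp(−(x−vt)²/(4Dt)), with n_e·A the pore (flow) area.
Plume center vt = 0.18 × 18 = 3.24 m, so the well at 14 m is 10.76 m downgradient of the peak.
√(4πDt) = 14.81 m, giving peak height M/(n_e·A·√(4πDt)) = 28/(0.38 × 100 × 14.81) = 0.04975 kg/m³.
(x−vt)²/(4Dt) = (10.76)²/(4 × 0.97 × 18) = 1.658; exp(−1.658) = 0.1905.
C = 0.04975 × 0.1905 = 0.00948 kg/m³.

0.00948 kg/m³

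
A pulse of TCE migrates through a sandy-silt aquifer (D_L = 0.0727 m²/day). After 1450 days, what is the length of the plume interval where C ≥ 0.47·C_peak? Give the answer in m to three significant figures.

35.7 m

The plume is Gaussian with σ = √(2Dt) = √(2 × 0.0727 × 1450) = 14.52 m.
C/C_peak = exp(−Δx²/(2σ²)) = 0.47 ⇒ Δx = σ·√(−2 ln 0.47) = 14.52 × 1.229 = 17.85 m.
Width = 2Δx = 35.7 m.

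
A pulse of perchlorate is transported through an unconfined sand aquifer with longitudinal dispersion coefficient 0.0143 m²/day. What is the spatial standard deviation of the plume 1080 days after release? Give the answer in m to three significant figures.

Dispersive spreading gives a Gaussian with σ² = 2Dt; advection only shifts the center.
σ = √(2 × 0.0143 × 1080) = 5.56 m.

5.56 m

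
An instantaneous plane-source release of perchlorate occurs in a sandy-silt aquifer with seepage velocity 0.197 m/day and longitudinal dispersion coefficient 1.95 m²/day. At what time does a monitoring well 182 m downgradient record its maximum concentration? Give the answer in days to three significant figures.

875 days

For the 1D instantaneous-source solution, setting ∂C/∂t = 0 at fixed x gives v²t² + 2Dt − x² = 0, so t = (√(D² + v²x²) − D)/v².
√(D² + v²x²) = √(1.95² + 0.197² × 182²) = 35.91; v² = 0.038809.
t = (35.91 − 1.95)/0.038809 = 875 days (vs. the pure-advection estimate x/v = 924 d).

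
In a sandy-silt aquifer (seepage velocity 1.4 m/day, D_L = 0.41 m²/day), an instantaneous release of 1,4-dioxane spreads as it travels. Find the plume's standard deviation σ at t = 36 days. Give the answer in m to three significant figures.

5.43 m

Dispersive spreading gives a Gaussian with σ² = 2Dt; advection only shifts the center.
σ = √(2 × 0.41 × 36) = 5.43 m.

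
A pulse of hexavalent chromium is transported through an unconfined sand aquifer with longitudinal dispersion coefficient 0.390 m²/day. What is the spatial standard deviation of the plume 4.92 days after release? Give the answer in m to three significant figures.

1.96 m

Dispersive spreading gives a Gaussian with σ² = 2Dt; advection only shifts the center.
σ = √(2 × 0.390 × 4.92) = 1.96 m.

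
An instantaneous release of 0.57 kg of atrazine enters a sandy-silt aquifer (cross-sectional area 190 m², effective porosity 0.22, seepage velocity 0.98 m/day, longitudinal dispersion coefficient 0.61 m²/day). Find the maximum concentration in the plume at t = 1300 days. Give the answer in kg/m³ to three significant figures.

The peak of an instantaneous 1D plume sits at x = vt; there the Gaussian factor is 1 and C_max = M/(n_e·A·√(4πDt)), where n_e·A is the pore area the mass is dissolved in.
√(4πDt) = √(4π × 0.61 × 1300) = 99.83 m, so C_max = 0.57/(0.22 × 190 × 99.83) = 0.000137 kg/m³.

0.000137 kg/m³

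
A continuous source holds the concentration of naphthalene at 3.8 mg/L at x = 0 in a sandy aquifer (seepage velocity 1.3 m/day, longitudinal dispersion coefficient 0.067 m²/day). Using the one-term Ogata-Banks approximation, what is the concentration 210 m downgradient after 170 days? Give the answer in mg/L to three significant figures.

3.76 mg/L

For a continuous step input, C/C₀ ≈ ½·erfc((x−vt)/(2√(Dt))).
vt = 1.3 × 170 = 221 m and 2√(Dt) = 2√(0.067 × 170) = 6.750 m.
Argument (x−vt)/(2√(Dt)) = (210 − 221)/6.750 = -1.630; ½·erfc(-1.630) = 0.9894.
C = 3.8 × 0.9894 = 3.76 mg/L.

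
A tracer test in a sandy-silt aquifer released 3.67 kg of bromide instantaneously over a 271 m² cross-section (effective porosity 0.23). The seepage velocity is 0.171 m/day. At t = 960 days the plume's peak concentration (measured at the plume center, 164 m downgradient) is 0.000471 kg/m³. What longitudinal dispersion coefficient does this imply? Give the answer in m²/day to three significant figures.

At the plume center C_max = M/(n_e·A·√(4πDt)), so D = M²/(4πt·(n_e·A·C_max)²).
n_e·A·C_max = 0.23 × 271 × 0.000471 = 0.02936 kg/m.
D = 3.67²/(4π × 960 × 0.02936²) = 1.30 m²/day.

1.30 m²/day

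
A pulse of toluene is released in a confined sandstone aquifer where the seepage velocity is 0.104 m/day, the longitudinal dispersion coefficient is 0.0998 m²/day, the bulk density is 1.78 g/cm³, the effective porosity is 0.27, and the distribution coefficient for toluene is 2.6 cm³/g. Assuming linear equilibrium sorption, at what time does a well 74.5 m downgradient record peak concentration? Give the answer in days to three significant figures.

12800 days

Retardation factor R = 1 + ρ_b·K_d/n = 1 + 1.78 × 2.6/0.27 = 18.14.
Sorption retards both mechanisms: v_R = v/R = 0.005733 m/day, D_R = D/R = 0.005502 m²/day.
Peak time from v_R²t² + 2D_R t − x² = 0: t = (√(D_R² + v_R²x²) − D_R)/v_R².
√(D_R² + v_R²x²) = √(0.005502² + 0.005733² × 74.5²) = 0.4271; v_R² = 3.287e-05.
t = (0.4271 − 0.005502)/3.287e-05 = 12800 days.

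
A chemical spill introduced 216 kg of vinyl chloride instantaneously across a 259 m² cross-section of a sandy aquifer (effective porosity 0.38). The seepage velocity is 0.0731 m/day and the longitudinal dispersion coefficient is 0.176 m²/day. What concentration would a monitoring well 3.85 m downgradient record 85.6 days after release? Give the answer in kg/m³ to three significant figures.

0.145 kg/m³

For an instantaneous plane source, C(x,t) = M/(n_e·A·√(4πDt)) · exp(−(x−vt)²/(4Dt)), with n_e·A the pore (flow) area.
Plume center vt = 0.0731 × 85.6 = 6.25736 m, so the well at 3.85 m is 2.40736 m upgradient of the peak.
√(4πDt) = 13.76 m, giving peak height M/(n_e·A·√(4πDt)) = 216/(0.38 × 259 × 13.76) = 0.1595 kg/m³.
(x−vt)²/(4Dt) = (-2.40736)²/(4 × 0.176 × 85.6) = 0.09617; exp(−0.09617) = 0.9083.
C = 0.1595 × 0.9083 = 0.145 kg/m³.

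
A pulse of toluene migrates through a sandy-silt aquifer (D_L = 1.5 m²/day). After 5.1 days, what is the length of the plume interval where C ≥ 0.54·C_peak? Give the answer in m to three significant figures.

8.68 m

The plume is Gaussian with σ = √(2Dt) = √(2 × 1.5 × 5.1) = 3.912 m.
C/C_peak = exp(−Δx²/(2σ²)) = 0.54 ⇒ Δx = σ·√(−2 ln 0.54) = 3.912 × 1.110 = 4.342 m.
Width = 2Δx = 8.68 m.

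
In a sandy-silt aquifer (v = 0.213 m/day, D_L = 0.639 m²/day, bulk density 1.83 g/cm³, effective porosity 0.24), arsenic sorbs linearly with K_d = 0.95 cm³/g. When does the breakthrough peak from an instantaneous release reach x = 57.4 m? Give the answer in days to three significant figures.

2110 days

Retardation factor R = 1 + ρ_b·K_d/n = 1 + 1.83 × 0.95/0.24 = 8.244.
Sorption retards both mechanisms: v_R = v/R = 0.02584 m/day, D_R = D/R = 0.07751 m²/day.
Peak time from v_R²t² + 2D_R t − x² = 0: t = (√(D_R² + v_R²x²) − D_R)/v_R².
√(D_R² + v_R²x²) = √(0.07751² + 0.02584² × 57.4²) = 1.485; v_R² = 0.0006677.
t = (1.485 − 0.07751)/0.0006677 = 2110 days.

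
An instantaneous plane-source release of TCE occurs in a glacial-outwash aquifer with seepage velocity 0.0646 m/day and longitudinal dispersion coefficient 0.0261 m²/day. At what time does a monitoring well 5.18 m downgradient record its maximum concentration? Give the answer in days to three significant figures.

74.2 days

For the 1D instantaneous-source solution, setting ∂C/∂t = 0 at fixed x gives v²t² + 2Dt − x² = 0, so t = (√(D² + v²x²) − D)/v².
√(D² + v²x²) = √(0.0261² + 0.0646² × 5.18²) = 0.3356; v² = 0.00417316.
t = (0.3356 − 0.0261)/0.00417316 = 74.2 days (vs. the pure-advection estimate x/v = 80.2 d).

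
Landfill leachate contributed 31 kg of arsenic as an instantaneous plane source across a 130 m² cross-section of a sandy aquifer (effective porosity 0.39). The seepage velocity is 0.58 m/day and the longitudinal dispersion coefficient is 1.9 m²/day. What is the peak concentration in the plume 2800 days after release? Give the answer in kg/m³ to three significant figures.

0.00236 kg/m³

The peak of an instantaneous 1D plume sits at x = vt; there the Gaussian factor is 1 and C_max = M/(n_e·A·√(4πDt)), where n_e·A is the pore area the mass is dissolved in.
√(4πDt) = √(4π × 1.9 × 2800) = 258.6 m, so C_max = 31/(0.39 × 130 × 258.6) = 0.00236 kg/m³.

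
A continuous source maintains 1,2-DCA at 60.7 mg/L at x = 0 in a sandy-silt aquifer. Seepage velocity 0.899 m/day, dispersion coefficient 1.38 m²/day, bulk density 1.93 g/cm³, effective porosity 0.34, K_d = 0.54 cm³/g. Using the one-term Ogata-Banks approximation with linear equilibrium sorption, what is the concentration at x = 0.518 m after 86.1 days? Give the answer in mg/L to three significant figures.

60.2 mg/L

Retardation factor R = 1 + ρ_b·K_d/n = 1 + 1.93 × 0.54/0.34 = 4.065.
Sorption retards both mechanisms: v_R = v/R = 0.2212 m/day, D_R = D/R = 0.3395 m²/day.
v_R·t = 0.2212 × 86.1 = 19.04532 m; 2√(D_R t) = 10.81 m; argument = (0.518 − 19.04532)/10.81 = -1.714.
C = C₀ × ½·erfc(-1.714) = 60.7 × 0.9923 = 60.2 mg/L.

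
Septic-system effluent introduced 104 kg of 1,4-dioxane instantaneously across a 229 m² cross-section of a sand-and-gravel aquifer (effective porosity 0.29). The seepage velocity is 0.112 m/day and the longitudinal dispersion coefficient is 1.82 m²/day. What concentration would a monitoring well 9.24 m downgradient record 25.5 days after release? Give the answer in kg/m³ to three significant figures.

0.0521 kg/m³

For an instantaneous plane source, C(x,t) = M/(n_e·A·√(4πDt)) · exp(−(x−vt)²/(4Dt)), with n_e·A the pore (flow) area.
Plume center vt = 0.112 × 25.5 = 2.856 m, so the well at 9.24 m is 6.384 m downgradient of the peak.
√(4πDt) = 24.15 m, giving peak height M/(n_e·A·√(4πDt)) = 104/(0.29 × 229 × 24.15) = 0.06485 kg/m³.
(x−vt)²/(4Dt) = (6.384)²/(4 × 1.82 × 25.5) = 0.2195; exp(−0.2195) = 0.8029.
C = 0.06485 × 0.8029 = 0.0521 kg/m³.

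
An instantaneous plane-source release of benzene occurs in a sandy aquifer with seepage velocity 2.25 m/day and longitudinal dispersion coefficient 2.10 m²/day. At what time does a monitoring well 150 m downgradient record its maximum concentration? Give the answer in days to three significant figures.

For the 1D instantaneous-source solution, setting ∂C/∂t = 0 at fixed x gives v²t² + 2Dt − x² = 0, so t = (√(D² + v²x²) − D)/v².
√(D² + v²x²) = √(2.10² + 2.25² × 150²) = 337.5; v² = 5.0625.
t = (337.5 − 2.10)/5.0625 = 66.3 days (vs. the pure-advection estimate x/v = 66.7 d).

66.3 days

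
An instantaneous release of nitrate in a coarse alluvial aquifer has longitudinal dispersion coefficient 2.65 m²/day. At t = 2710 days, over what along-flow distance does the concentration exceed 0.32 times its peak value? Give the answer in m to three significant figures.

362 m

The plume is Gaussian with σ = √(2Dt) = √(2 × 2.65 × 2710) = 119.8 m.
C/C_peak = exp(−Δx²/(2σ²)) = 0.32 ⇒ Δx = σ·√(−2 ln 0.32) = 119.8 × 1.510 = 180.9 m.
Width = 2Δx = 362 m.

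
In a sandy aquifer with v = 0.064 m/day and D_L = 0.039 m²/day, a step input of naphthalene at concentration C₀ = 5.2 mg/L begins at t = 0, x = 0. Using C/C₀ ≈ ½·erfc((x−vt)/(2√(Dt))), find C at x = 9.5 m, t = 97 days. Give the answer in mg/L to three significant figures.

For a continuous step input, C/C₀ ≈ ½·erfc((x−vt)/(2√(Dt))).
vt = 0.064 × 97 = 6.208 m and 2√(Dt) = 2√(0.039 × 97) = 3.890 m.
Argument (x−vt)/(2√(Dt)) = (9.5 − 6.208)/3.890 = 0.8463; ½·erfc(0.8463) = 0.1157.
C = 5.2 × 0.1157 = 0.602 mg/L.

0.602 mg/L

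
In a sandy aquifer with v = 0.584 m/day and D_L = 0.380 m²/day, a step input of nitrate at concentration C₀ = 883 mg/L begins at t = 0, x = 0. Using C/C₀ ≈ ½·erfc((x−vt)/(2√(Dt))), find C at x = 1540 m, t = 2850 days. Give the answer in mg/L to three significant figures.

For a continuous step input, C/C₀ ≈ ½·erfc((x−vt)/(2√(Dt))).
vt = 0.584 × 2850 = 1664.4 m and 2√(Dt) = 2√(0.380 × 2850) = 65.82 m.
Argument (x−vt)/(2√(Dt)) = (1540 − 1664.4)/65.82 = -1.890; ½·erfc(-1.890) = 0.9962.
C = 883 × 0.9962 = 880 mg/L.

880 mg/L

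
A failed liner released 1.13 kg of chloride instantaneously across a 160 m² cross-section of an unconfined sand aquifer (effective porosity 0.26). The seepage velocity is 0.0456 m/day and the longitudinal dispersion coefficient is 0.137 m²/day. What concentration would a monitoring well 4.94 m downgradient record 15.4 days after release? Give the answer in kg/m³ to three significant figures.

0.000628 kg/m³

For an instantaneous plane source, C(x,t) = M/(n_e·A·√(4πDt)) · exp(−(x−vt)²/(4Dt)), with n_e·A the pore (flow) area.
Plume center vt = 0.0456 × 15.4 = 0.70224 m, so the well at 4.94 m is 4.23776 m downgradient of the peak.
√(4πDt) = 5.149 m, giving peak height M/(n_e·A·√(4πDt)) = 1.13/(0.26 × 160 × 5.149) = 0.005275 kg/m³.
(x−vt)²/(4Dt) = (4.23776)²/(4 × 0.137 × 15.4) = 2.128; exp(−2.128) = 0.1191.
C = 0.005275 × 0.1191 = 0.000628 kg/m³.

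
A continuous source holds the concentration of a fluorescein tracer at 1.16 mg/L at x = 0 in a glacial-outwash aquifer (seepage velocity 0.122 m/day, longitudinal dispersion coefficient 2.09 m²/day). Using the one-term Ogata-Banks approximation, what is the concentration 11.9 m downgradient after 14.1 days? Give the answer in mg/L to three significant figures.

For a continuous step input, C/C₀ ≈ ½·erfc((x−vt)/(2√(Dt))).
vt = 0.122 × 14.1 = 1.7202 m and 2√(Dt) = 2√(2.09 × 14.1) = 10.86 m.
Argument (x−vt)/(2√(Dt)) = (11.9 − 1.7202)/10.86 = 0.9374; ½·erfc(0.9374) = 0.09247.
C = 1.16 × 0.09247 = 0.107 mg/L.

0.107 mg/L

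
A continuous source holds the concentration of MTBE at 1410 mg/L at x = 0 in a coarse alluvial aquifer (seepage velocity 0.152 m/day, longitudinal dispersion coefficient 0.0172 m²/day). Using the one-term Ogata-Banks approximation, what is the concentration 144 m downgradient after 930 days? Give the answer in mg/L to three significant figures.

For a continuous step input, C/C₀ ≈ ½·erfc((x−vt)/(2√(Dt))).
vt = 0.152 × 930 = 141.36 m and 2√(Dt) = 2√(0.0172 × 930) = 7.999 m.
Argument (x−vt)/(2√(Dt)) = (144 − 141.36)/7.999 = 0.3300; ½·erfc(0.3300) = 0.3204.
C = 1410 × 0.3204 = 452 mg/L.

452 mg/L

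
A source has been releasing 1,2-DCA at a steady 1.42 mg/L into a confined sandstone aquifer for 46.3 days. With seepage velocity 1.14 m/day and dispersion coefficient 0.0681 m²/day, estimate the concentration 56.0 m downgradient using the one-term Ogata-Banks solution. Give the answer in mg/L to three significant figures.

For a continuous step input, C/C₀ ≈ ½·erfc((x−vt)/(2√(Dt))).
vt = 1.14 × 46.3 = 52.782 m and 2√(Dt) = 2√(0.0681 × 46.3) = 3.551 m.
Argument (x−vt)/(2√(Dt)) = (56.0 − 52.782)/3.551 = 0.9062; ½·erfc(0.9062) = 0.1000.
C = 1.42 × 0.1000 = 0.142 mg/L.

0.142 mg/L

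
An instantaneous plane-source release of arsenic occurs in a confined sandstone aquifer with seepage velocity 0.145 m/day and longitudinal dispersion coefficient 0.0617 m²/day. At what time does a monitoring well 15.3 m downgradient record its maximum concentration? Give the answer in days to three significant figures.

For the 1D instantaneous-source solution, setting ∂C/∂t = 0 at fixed x gives v²t² + 2Dt − x² = 0, so t = (√(D² + v²x²) − D)/v².
√(D² + v²x²) = √(0.0617² + 0.145² × 15.3²) = 2.219; v² = 0.021025.
t = (2.219 − 0.0617)/0.021025 = 103 days (vs. the pure-advection estimate x/v = 106 d).

103 days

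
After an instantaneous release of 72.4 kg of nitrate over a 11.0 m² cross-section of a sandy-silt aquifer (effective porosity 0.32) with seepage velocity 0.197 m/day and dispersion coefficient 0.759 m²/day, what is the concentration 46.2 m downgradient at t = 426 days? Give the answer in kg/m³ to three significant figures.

0.107 kg/m³

For an instantaneous plane source, C(x,t) = M/(n_e·A·√(4πDt)) · exp(−(x−vt)²/(4Dt)), with n_e·A the pore (flow) area.
Plume center vt = 0.197 × 426 = 83.922 m, so the well at 46.2 m is 37.722 m upgradient of the peak.
√(4πDt) = 63.74 m, giving peak height M/(n_e·A·√(4πDt)) = 72.4/(0.32 × 11.0 × 63.74) = 0.3227 kg/m³.
(x−vt)²/(4Dt) = (-37.722)²/(4 × 0.759 × 426) = 1.100; exp(−1.100) = 0.3329.
C = 0.3227 × 0.3329 = 0.107 kg/m³.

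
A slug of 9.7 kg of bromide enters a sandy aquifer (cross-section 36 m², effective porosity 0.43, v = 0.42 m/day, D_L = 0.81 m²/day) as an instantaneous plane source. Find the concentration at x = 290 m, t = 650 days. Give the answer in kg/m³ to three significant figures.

0.00672 kg/m³

For an instantaneous plane source, C(x,t) = M/(n_e·A·√(4πDt)) · exp(−(x−vt)²/(4Dt)), with n_e·A the pore (flow) area.
Plume center vt = 0.42 × 650 = 273 m, so the well at 290 m is 17 m downgradient of the peak.
√(4πDt) = 81.34 m, giving peak height M/(n_e·A·√(4πDt)) = 9.7/(0.43 × 36 × 81.34) = 0.007704 kg/m³.
(x−vt)²/(4Dt) = (17)²/(4 × 0.81 × 650) = 0.1372; exp(−0.1372) = 0.8718.
C = 0.007704 × 0.8718 = 0.00672 kg/m³.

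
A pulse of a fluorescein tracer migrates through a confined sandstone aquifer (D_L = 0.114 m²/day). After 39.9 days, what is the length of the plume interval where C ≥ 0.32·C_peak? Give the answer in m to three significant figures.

9.11 m

The plume is Gaussian with σ = √(2Dt) = √(2 × 0.114 × 39.9) = 3.016 m.
C/C_peak = exp(−Δx²/(2σ²)) = 0.32 ⇒ Δx = σ·√(−2 ln 0.32) = 3.016 × 1.510 = 4.554 m.
Width = 2Δx = 9.11 m.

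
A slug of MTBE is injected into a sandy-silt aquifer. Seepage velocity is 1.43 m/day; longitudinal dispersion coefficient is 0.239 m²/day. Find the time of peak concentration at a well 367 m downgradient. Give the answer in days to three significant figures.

For the 1D instantaneous-source solution, setting ∂C/∂t = 0 at fixed x gives v²t² + 2Dt − x² = 0, so t = (√(D² + v²x²) − D)/v².
√(D² + v²x²) = √(0.239² + 1.43² × 367²) = 524.8; v² = 2.0449.
t = (524.8 − 0.239)/2.0449 = 257 days (vs. the pure-advection estimate x/v = 257 d).

257 days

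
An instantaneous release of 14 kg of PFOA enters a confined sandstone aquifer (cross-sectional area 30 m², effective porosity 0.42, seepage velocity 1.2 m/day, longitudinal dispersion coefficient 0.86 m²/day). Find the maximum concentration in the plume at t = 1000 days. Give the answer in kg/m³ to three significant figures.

The peak of an instantaneous 1D plume sits at x = vt; there the Gaussian factor is 1 and C_max = M/(n_e·A·√(4πDt)), where n_e·A is the pore area the mass is dissolved in.
√(4πDt) = √(4π × 0.86 × 1000) = 104.0 m, so C_max = 14/(0.42 × 30 × 104.0) = 0.0107 kg/m³.

0.0107 kg/m³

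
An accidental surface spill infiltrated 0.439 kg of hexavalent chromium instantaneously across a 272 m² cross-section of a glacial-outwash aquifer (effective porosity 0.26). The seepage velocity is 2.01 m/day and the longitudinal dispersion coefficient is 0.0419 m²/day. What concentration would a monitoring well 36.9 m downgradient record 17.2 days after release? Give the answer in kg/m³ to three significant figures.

0.000315 kg/m³

For an instantaneous plane source, C(x,t) = M/(n_e·A·√(4πDt)) · exp(−(x−vt)²/(4Dt)), with n_e·A the pore (flow) area.
Plume center vt = 2.01 × 17.2 = 34.572 m, so the well at 36.9 m is 2.328 m downgradient of the peak.
√(4πDt) = 3.009 m, giving peak height M/(n_e·A·√(4πDt)) = 0.439/(0.26 × 272 × 3.009) = 0.002063 kg/m³.
(x−vt)²/(4Dt) = (2.328)²/(4 × 0.0419 × 17.2) = 1.880; exp(−1.880) = 0.1526.
C = 0.002063 × 0.1526 = 0.000315 kg/m³.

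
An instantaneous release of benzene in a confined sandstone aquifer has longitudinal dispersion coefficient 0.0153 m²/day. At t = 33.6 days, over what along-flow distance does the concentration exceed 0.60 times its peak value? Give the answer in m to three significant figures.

The plume is Gaussian with σ = √(2Dt) = √(2 × 0.0153 × 33.6) = 1.014 m.
C/C_peak = exp(−Δx²/(2σ²)) = 0.60 ⇒ Δx = σ·√(−2 ln 0.60) = 1.014 × 1.011 = 1.025 m.
Width = 2Δx = 2.05 m.

2.05 m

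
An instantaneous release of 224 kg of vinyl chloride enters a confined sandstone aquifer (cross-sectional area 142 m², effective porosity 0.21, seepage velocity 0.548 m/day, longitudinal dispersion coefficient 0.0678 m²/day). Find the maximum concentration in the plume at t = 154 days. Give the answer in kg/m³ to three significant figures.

0.656 kg/m³

The peak of an instantaneous 1D plume sits at x = vt; there the Gaussian factor is 1 and C_max = M/(n_e·A·√(4πDt)), where n_e·A is the pore area the mass is dissolved in.
√(4πDt) = √(4π × 0.0678 × 154) = 11.45 m, so C_max = 224/(0.21 × 142 × 11.45) = 0.656 kg/m³.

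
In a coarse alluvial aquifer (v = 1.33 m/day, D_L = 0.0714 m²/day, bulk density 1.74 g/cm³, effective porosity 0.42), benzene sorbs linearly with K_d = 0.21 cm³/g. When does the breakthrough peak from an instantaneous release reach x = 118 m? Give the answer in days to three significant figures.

166 days

Retardation factor R = 1 + ρ_b·K_d/n = 1 + 1.74 × 0.21/0.42 = 1.870.
Sorption retards both mechanisms: v_R = v/R = 0.7112 m/day, D_R = D/R = 0.03818 m²/day.
Peak time from v_R²t² + 2D_R t − x² = 0: t = (√(D_R² + v_R²x²) − D_R)/v_R².
√(D_R² + v_R²x²) = √(0.03818² + 0.7112² × 118²) = 83.92; v_R² = 0.5058.
t = (83.92 − 0.03818)/0.5058 = 166 days.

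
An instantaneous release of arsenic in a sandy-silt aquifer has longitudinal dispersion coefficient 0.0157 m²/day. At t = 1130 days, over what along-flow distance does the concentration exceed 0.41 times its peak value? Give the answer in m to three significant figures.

The plume is Gaussian with σ = √(2Dt) = √(2 × 0.0157 × 1130) = 5.957 m.
C/C_peak = exp(−Δx²/(2σ²)) = 0.41 ⇒ Δx = σ·√(−2 ln 0.41) = 5.957 × 1.335 = 7.953 m.
Width = 2Δx = 15.9 m.

15.9 m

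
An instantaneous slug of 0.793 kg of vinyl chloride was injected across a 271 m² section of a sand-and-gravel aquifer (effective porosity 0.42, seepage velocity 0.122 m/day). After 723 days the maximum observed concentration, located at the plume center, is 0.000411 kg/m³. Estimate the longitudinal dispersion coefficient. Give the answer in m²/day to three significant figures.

0.0316 m²/day

At the plume center C_max = M/(n_e·A·√(4πDt)), so D = M²/(4πt·(n_e·A·C_max)²).
n_e·A·C_max = 0.42 × 271 × 0.000411 = 0.04678 kg/m.
D = 0.793²/(4π × 723 × 0.04678²) = 0.0316 m²/day.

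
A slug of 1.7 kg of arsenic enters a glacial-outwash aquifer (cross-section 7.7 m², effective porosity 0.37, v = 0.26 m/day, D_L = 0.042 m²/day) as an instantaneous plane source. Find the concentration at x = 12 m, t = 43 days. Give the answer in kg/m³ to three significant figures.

For an instantaneous plane source, C(x,t) = M/(n_e·A·√(4πDt)) · exp(−(x−vt)²/(4Dt)), with n_e·A the pore (flow) area.
Plume center vt = 0.26 × 43 = 11.18 m, so the well at 12 m is 0.82 m downgradient of the peak.
√(4πDt) = 4.764 m, giving peak height M/(n_e·A·√(4πDt)) = 1.7/(0.37 × 7.7 × 4.764) = 0.1253 kg/m³.
(x−vt)²/(4Dt) = (0.82)²/(4 × 0.042 × 43) = 0.09308; exp(−0.09308) = 0.9111.
C = 0.1253 × 0.9111 = 0.114 kg/m³.

0.114 kg/m³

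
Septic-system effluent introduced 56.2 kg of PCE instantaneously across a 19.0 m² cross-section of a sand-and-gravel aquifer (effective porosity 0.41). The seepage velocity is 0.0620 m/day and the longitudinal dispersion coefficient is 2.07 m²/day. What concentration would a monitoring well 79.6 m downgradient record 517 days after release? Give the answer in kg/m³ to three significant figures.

For an instantaneous plane source, C(x,t) = M/(n_e·A·√(4πDt)) · exp(−(x−vt)²/(4Dt)), with n_e·A the pore (flow) area.
Plume center vt = 0.0620 × 517 = 32.054 m, so the well at 79.6 m is 47.546 m downgradient of the peak.
√(4πDt) = 116.0 m, giving peak height M/(n_e·A·√(4πDt)) = 56.2/(0.41 × 19.0 × 116.0) = 0.06219 kg/m³.
(x−vt)²/(4Dt) = (47.546)²/(4 × 2.07 × 517) = 0.5281; exp(−0.5281) = 0.5897.
C = 0.06219 × 0.5897 = 0.0367 kg/m³.

0.0367 kg/m³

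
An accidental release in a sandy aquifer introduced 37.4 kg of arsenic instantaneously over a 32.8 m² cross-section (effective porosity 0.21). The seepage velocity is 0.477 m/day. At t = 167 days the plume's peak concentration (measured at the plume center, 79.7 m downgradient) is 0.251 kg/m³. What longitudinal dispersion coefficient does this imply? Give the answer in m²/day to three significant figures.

At the plume center C_max = M/(n_e·A·√(4πDt)), so D = M²/(4πt·(n_e·A·C_max)²).
n_e·A·C_max = 0.21 × 32.8 × 0.251 = 1.729 kg/m.
D = 37.4²/(4π × 167 × 1.729²) = 0.223 m²/day.

0.223 m²/day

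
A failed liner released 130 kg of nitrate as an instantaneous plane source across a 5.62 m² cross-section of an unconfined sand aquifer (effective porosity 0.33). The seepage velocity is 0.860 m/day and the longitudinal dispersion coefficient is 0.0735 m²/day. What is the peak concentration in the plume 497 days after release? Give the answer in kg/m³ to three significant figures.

The peak of an instantaneous 1D plume sits at x = vt; there the Gaussian factor is 1 and C_max = M/(n_e·A·√(4πDt)), where n_e·A is the pore area the mass is dissolved in.
√(4πDt) = √(4π × 0.0735 × 497) = 21.43 m, so C_max = 130/(0.33 × 5.62 × 21.43) = 3.27 kg/m³.

3.27 kg/m³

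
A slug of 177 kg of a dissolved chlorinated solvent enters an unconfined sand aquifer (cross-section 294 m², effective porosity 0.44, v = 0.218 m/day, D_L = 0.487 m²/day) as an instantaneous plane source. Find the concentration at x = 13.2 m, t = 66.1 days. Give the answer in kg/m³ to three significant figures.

For an instantaneous plane source, C(x,t) = M/(n_e·A·√(4πDt)) · exp(−(x−vt)²/(4Dt)), with n_e·A the pore (flow) area.
Plume center vt = 0.218 × 66.1 = 14.4098 m, so the well at 13.2 m is 1.2098 m upgradient of the peak.
√(4πDt) = 20.11 m, giving peak height M/(n_e·A·√(4πDt)) = 177/(0.44 × 294 × 20.11) = 0.06804 kg/m³.
(x−vt)²/(4Dt) = (-1.2098)²/(4 × 0.487 × 66.1) = 0.01137; exp(−0.01137) = 0.9887.
C = 0.06804 × 0.9887 = 0.0673 kg/m³.

0.0673 kg/m³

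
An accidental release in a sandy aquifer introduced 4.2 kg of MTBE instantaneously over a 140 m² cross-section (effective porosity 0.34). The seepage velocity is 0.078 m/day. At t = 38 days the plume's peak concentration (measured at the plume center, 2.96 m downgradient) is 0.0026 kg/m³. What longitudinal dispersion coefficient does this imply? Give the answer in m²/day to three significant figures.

At the plume center C_max = M/(n_e·A·√(4πDt)), so D = M²/(4πt·(n_e·A·C_max)²).
n_e·A·C_max = 0.34 × 140 × 0.0026 = 0.1238 kg/m.
D = 4.2²/(4π × 38 × 0.1238²) = 2.41 m²/day.

2.41 m²/day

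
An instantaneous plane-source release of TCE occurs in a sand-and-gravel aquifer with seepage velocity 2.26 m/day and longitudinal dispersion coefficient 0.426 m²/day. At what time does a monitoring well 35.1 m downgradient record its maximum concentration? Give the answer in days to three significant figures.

For the 1D instantaneous-source solution, setting ∂C/∂t = 0 at fixed x gives v²t² + 2Dt − x² = 0, so t = (√(D² + v²x²) − D)/v².
√(D² + v²x²) = √(0.426² + 2.26² × 35.1²) = 79.33; v² = 5.1076.
t = (79.33 − 0.426)/5.1076 = 15.4 days (vs. the pure-advection estimate x/v = 15.5 d).

15.4 days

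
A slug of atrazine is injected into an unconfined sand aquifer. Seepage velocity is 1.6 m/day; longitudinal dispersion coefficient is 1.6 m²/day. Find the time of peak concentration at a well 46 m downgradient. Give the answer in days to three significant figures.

28.1 days

For the 1D instantaneous-source solution, setting ∂C/∂t = 0 at fixed x gives v²t² + 2Dt − x² = 0, so t = (√(D² + v²x²) − D)/v².
√(D² + v²x²) = √(1.6² + 1.6² × 46²) = 73.62; v² = 2.56.
t = (73.62 − 1.6)/2.56 = 28.1 days (vs. the pure-advection estimate x/v = 28.8 d).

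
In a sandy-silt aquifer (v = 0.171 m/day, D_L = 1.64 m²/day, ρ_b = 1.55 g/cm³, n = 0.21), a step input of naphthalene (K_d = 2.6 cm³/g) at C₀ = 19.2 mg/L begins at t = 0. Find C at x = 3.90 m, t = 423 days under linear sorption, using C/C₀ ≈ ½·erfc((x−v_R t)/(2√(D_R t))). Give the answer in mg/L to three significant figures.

9.31 mg/L

Retardation factor R = 1 + ρ_b·K_d/n = 1 + 1.55 × 2.6/0.21 = 20.19.
Sorption retards both mechanisms: v_R = v/R = 0.008470 m/day, D_R = D/R = 0.08123 m²/day.
v_R·t = 0.008470 × 423 = 3.58281 m; 2√(D_R t) = 11.72 m; argument = (3.90 − 3.58281)/11.72 = 0.02706.
C = C₀ × ½·erfc(0.02706) = 19.2 × 0.4847 = 9.31 mg/L.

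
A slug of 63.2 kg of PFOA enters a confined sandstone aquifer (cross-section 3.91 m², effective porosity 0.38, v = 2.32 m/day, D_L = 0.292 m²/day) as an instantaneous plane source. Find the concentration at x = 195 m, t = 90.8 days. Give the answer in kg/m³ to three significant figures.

For an instantaneous plane source, C(x,t) = M/(n_e·A·√(4πDt)) · exp(−(x−vt)²/(4Dt)), with n_e·A the pore (flow) area.
Plume center vt = 2.32 × 90.8 = 210.656 m, so the well at 195 m is 15.656 m upgradient of the peak.
√(4πDt) = 18.25 m, giving peak height M/(n_e·A·√(4πDt)) = 63.2/(0.38 × 3.91 × 18.25) = 2.331 kg/m³.
(x−vt)²/(4Dt) = (-15.656)²/(4 × 0.292 × 90.8) = 2.311; exp(−2.311) = 0.09916.
C = 2.331 × 0.09916 = 0.231 kg/m³.

0.231 kg/m³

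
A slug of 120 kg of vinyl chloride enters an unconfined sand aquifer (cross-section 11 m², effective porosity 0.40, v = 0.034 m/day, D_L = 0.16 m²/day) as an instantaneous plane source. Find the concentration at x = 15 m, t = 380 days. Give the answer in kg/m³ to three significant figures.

For an instantaneous plane source, C(x,t) = M/(n_e·A·√(4πDt)) · exp(−(x−vt)²/(4Dt)), with n_e·A the pore (flow) area.
Plume center vt = 0.034 × 380 = 12.92 m, so the well at 15 m is 2.08 m downgradient of the peak.
√(4πDt) = 27.64 m, giving peak height M/(n_e·A·√(4πDt)) = 120/(0.40 × 11 × 27.64) = 0.9867 kg/m³.
(x−vt)²/(4Dt) = (2.08)²/(4 × 0.16 × 380) = 0.01779; exp(−0.01779) = 0.9824.
C = 0.9867 × 0.9824 = 0.969 kg/m³.

0.969 kg/m³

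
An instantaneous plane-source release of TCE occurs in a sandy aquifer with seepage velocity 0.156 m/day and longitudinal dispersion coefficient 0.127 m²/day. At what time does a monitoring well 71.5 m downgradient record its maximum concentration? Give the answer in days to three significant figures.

For the 1D instantaneous-source solution, setting ∂C/∂t = 0 at fixed x gives v²t² + 2Dt − x² = 0, so t = (√(D² + v²x²) − D)/v².
√(D² + v²x²) = √(0.127² + 0.156² × 71.5²) = 11.15; v² = 0.024336.
t = (11.15 − 0.127)/0.024336 = 453 days (vs. the pure-advection estimate x/v = 458 d).

453 days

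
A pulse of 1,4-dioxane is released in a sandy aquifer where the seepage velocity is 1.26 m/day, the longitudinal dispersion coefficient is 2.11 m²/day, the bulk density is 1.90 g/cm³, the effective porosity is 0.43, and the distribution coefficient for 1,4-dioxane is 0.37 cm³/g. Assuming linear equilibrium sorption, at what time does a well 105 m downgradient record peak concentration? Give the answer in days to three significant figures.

216 days

Retardation factor R = 1 + ρ_b·K_d/n = 1 + 1.90 × 0.37/0.43 = 2.635.
Sorption retards both mechanisms: v_R = v/R = 0.4782 m/day, D_R = D/R = 0.8008 m²/day.
Peak time from v_R²t² + 2D_R t − x² = 0: t = (√(D_R² + v_R²x²) − D_R)/v_R².
√(D_R² + v_R²x²) = √(0.8008² + 0.4782² × 105²) = 50.22; v_R² = 0.2287.
t = (50.22 − 0.8008)/0.2287 = 216 days.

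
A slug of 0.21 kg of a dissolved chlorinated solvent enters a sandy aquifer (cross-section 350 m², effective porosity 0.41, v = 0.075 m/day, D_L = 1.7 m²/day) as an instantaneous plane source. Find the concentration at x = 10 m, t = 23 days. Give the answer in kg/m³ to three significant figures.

4.26e-05 kg/m³

For an instantaneous plane source, C(x,t) = M/(n_e·A·√(4πDt)) · exp(−(x−vt)²/(4Dt)), with n_e·A the pore (flow) area.
Plume center vt = 0.075 × 23 = 1.725 m, so the well at 10 m is 8.275 m downgradient of the peak.
√(4πDt) = 22.17 m, giving peak height M/(n_e·A·√(4πDt)) = 0.21/(0.41 × 350 × 22.17) = 6.601e-05 kg/m³.
(x−vt)²/(4Dt) = (8.275)²/(4 × 1.7 × 23) = 0.4378; exp(−0.4378) = 0.6455.
C = 6.601e-05 × 0.6455 = 4.26e-05 kg/m³.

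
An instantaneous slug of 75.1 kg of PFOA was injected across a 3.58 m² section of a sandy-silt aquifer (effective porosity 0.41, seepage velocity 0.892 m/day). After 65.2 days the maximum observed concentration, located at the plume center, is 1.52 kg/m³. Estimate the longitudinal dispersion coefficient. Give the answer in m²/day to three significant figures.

At the plume center C_max = M/(n_e·A·√(4πDt)), so D = M²/(4πt·(n_e·A·C_max)²).
n_e·A·C_max = 0.41 × 3.58 × 1.52 = 2.231 kg/m.
D = 75.1²/(4π × 65.2 × 2.231²) = 1.38 m²/day.

1.38 m²/day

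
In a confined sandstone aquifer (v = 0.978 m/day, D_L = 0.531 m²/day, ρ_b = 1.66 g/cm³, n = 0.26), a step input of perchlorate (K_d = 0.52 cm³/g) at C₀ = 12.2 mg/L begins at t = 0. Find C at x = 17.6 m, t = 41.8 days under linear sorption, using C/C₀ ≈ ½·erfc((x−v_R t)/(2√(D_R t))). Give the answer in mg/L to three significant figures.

0.0679 mg/L

Retardation factor R = 1 + ρ_b·K_d/n = 1 + 1.66 × 0.52/0.26 = 4.320.
Sorption retards both mechanisms: v_R = v/R = 0.2264 m/day, D_R = D/R = 0.1229 m²/day.
v_R·t = 0.2264 × 41.8 = 9.46352 m; 2√(D_R t) = 4.533 m; argument = (17.6 − 9.46352)/4.533 = 1.795.
C = C₀ × ½·erfc(1.795) = 12.2 × 0.005566 = 0.0679 mg/L.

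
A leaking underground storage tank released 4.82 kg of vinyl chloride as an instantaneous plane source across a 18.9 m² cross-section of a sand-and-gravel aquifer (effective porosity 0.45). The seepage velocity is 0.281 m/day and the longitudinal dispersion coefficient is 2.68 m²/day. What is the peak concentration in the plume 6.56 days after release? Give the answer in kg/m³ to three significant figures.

The peak of an instantaneous 1D plume sits at x = vt; there the Gaussian factor is 1 and C_max = M/(n_e·A·√(4πDt)), where n_e·A is the pore area the mass is dissolved in.
√(4πDt) = √(4π × 2.68 × 6.56) = 14.86 m, so C_max = 4.82/(0.45 × 18.9 × 14.86) = 0.0381 kg/m³.

0.0381 kg/m³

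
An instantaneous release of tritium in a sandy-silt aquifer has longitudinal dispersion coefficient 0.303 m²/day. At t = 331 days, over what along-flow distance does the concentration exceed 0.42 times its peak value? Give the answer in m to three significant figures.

37.3 m

The plume is Gaussian with σ = √(2Dt) = √(2 × 0.303 × 331) = 14.16 m.
C/C_peak = exp(−Δx²/(2σ²)) = 0.42 ⇒ Δx = σ·√(−2 ln 0.42) = 14.16 × 1.317 = 18.65 m.
Width = 2Δx = 37.3 m.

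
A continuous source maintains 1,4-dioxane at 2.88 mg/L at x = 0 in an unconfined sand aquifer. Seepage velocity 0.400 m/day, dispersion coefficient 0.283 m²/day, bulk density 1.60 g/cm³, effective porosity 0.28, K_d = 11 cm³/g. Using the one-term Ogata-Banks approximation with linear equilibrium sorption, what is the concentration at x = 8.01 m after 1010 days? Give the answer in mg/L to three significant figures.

0.826 mg/L

Retardation factor R = 1 + ρ_b·K_d/n = 1 + 1.60 × 11/0.28 = 63.86.
Sorption retards both mechanisms: v_R = v/R = 0.006264 m/day, D_R = D/R = 0.004432 m²/day.
v_R·t = 0.006264 × 1010 = 6.32664 m; 2√(D_R t) = 4.231 m; argument = (8.01 − 6.32664)/4.231 = 0.3979.
C = C₀ × ½·erfc(0.3979) = 2.88 × 0.2868 = 0.826 mg/L.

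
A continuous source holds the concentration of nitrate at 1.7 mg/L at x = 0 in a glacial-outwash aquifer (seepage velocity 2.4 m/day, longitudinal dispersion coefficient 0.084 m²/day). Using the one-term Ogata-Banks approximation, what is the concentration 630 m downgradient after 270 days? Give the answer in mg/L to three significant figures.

1.69 mg/L

For a continuous step input, C/C₀ ≈ ½·erfc((x−vt)/(2√(Dt))).
vt = 2.4 × 270 = 648 m and 2√(Dt) = 2√(0.084 × 270) = 9.525 m.
Argument (x−vt)/(2√(Dt)) = (630 − 648)/9.525 = -1.890; ½·erfc(-1.890) = 0.9962.
C = 1.7 × 0.9962 = 1.69 mg/L.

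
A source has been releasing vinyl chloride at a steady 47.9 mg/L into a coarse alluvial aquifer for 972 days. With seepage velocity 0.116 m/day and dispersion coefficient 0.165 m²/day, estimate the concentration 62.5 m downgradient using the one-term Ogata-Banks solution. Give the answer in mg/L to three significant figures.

47.8 mg/L

For a continuous step input, C/C₀ ≈ ½·erfc((x−vt)/(2√(Dt))).
vt = 0.116 × 972 = 112.752 m and 2√(Dt) = 2√(0.165 × 972) = 25.33 m.
Argument (x−vt)/(2√(Dt)) = (62.5 − 112.752)/25.33 = -1.984; ½·erfc(-1.984) = 0.9975.
C = 47.9 × 0.9975 = 47.8 mg/L.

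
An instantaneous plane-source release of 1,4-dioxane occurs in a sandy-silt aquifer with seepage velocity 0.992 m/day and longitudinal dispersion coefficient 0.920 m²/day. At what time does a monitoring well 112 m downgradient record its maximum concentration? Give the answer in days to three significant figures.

For the 1D instantaneous-source solution, setting ∂C/∂t = 0 at fixed x gives v²t² + 2Dt − x² = 0, so t = (√(D² + v²x²) − D)/v².
√(D² + v²x²) = √(0.920² + 0.992² × 112²) = 111.1; v² = 0.984064.
t = (111.1 − 0.920)/0.984064 = 112 days (vs. the pure-advection estimate x/v = 113 d).

112 days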